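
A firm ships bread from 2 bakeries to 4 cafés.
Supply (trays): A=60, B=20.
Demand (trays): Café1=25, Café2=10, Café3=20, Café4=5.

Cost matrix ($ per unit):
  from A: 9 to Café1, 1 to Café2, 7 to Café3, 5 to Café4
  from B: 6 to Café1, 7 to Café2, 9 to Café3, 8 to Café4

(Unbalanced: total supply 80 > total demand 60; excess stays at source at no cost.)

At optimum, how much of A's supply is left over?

An optimal plan:
  A->Café1: 5 × $9 = $45
  A->Café2: 10 × $1 = $10
  A->Café3: 20 × $7 = $140
  A->Café4: 5 × $5 = $25
  B->Café1: 20 × $6 = $120
Total cost = $340.
A ships 40 of its 60, leaving 20.

20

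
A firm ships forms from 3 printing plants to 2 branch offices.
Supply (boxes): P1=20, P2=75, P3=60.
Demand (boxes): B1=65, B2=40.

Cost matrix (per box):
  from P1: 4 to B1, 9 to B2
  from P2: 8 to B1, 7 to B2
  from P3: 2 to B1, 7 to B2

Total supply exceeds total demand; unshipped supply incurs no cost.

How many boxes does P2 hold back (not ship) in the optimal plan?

An optimal plan:
  P1→B1: 5 boxes
  P2→B2: 40 boxes
  P3→B1: 60 boxes
Total cost = 420.
P2 ships 40 of its 75, leaving 35.

35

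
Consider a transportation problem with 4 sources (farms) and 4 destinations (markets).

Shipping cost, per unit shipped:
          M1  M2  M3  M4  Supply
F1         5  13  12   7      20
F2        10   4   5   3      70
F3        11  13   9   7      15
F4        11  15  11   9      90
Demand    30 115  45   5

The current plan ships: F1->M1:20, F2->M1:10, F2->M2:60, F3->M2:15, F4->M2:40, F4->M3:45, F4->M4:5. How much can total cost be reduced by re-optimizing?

Current plan cost = 20·5 + 10·10 + 60·4 + 15·13 + 40·15 + 45·11 + 5·9 = 1775.
Optimal plan:
  F1→M1: 20 crates
  F2→M2: 70 crates
  F3→M3: 15 crates
  F4→M1: 10 crates
  F4→M2: 45 crates
  F4→M3: 30 crates
  F4→M4: 5 crates
Optimal cost = 1675.
Saving = 1775 − 1675 = 100.

100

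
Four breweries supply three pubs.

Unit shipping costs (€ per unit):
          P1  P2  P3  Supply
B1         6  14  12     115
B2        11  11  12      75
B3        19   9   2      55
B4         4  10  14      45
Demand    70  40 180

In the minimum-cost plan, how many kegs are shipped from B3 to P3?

55

Solving gives:
  B1 to P1: 25 × €6 = €150
  B1 to P3: 90 × €12 = €1080
  B2 to P2: 40 × €11 = €440
  B2 to P3: 35 × €12 = €420
  B3 to P3: 55 × €2 = €110
  B4 to P1: 45 × €4 = €180
Total cost = €2380.
So B3→P3 carries 55 kegs.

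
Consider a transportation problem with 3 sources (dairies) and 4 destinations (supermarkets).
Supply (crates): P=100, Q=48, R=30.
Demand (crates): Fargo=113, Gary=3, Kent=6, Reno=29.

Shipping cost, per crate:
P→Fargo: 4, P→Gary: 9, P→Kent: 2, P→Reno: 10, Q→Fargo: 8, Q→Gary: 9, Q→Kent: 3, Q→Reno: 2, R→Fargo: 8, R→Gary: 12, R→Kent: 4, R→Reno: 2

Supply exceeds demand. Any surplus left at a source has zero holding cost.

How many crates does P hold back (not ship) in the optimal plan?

0

An optimal plan:
  P->Fargo: 100 × 4 = 400
  Q->Fargo: 13 × 8 = 104
  Q->Gary: 3 × 9 = 27
  Q->Kent: 6 × 3 = 18
  R->Reno: 29 × 2 = 58
Total cost = 607.
P ships 100 of its 100, leaving 0.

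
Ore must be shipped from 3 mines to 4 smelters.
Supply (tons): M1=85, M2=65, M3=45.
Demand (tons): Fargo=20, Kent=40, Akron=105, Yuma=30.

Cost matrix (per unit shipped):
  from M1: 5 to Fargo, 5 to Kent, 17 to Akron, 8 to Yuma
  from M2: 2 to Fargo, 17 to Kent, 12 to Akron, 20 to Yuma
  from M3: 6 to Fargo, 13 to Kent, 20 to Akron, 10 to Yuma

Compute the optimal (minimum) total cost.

An optimal shipping plan:
  M1–Kent: 40 tons
  M1–Akron: 40 tons
  M1–Yuma: 5 tons
  M2–Akron: 65 tons
  M3–Fargo: 20 tons
  M3–Yuma: 25 tons
Total cost = 2070.

2070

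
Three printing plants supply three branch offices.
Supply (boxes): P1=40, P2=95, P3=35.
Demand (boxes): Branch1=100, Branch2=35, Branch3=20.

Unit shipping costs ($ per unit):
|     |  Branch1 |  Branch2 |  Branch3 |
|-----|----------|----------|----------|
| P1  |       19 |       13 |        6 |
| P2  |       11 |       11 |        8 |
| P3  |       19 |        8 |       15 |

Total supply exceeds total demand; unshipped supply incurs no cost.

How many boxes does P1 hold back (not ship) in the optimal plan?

An optimal plan:
  P1->Branch1: 5 × $19 = $95
  P1->Branch3: 20 × $6 = $120
  P2->Branch1: 95 × $11 = $1045
  P3->Branch2: 35 × $8 = $280
Total cost = $1540.
P1 ships 25 of its 40, leaving 15.

15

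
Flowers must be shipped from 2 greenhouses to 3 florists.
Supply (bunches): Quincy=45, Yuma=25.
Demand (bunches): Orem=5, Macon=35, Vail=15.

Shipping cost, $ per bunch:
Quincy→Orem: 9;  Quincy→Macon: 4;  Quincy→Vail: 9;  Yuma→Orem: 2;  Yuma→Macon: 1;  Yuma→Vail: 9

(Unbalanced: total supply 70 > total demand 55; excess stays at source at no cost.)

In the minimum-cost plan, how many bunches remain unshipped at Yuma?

0

An optimal plan:
  Quincy to Macon: 15 × $4 = $60
  Quincy to Vail: 15 × $9 = $135
  Yuma to Orem: 5 × $2 = $10
  Yuma to Macon: 20 × $1 = $20
Total cost = $225.
Yuma ships 25 of its 25, leaving 0.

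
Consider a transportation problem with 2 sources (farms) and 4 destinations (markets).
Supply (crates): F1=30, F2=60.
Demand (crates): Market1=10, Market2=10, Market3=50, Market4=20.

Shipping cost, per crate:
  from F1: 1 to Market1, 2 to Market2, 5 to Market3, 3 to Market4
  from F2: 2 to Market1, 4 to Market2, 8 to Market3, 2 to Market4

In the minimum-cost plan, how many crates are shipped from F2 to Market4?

20

The minimum-cost plan:
  F1->Market3: 30 × 5 = 150
  F2->Market1: 10 × 2 = 20
  F2->Market2: 10 × 4 = 40
  F2->Market3: 20 × 8 = 160
  F2->Market4: 20 × 2 = 40
Total cost = 410.
So F2→Market4 carries 20 crates.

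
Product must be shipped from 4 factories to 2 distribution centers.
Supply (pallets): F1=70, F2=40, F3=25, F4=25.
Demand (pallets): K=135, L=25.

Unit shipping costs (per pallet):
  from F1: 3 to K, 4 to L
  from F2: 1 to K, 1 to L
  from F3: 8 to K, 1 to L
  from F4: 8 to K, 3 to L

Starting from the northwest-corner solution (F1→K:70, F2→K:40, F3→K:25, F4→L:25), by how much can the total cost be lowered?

Current plan cost = 70·3 + 40·1 + 25·8 + 25·3 = 525.
Optimal plan:
  F1–K: 70 × 3 = 210
  F2–K: 40 × 1 = 40
  F3–L: 25 × 1 = 25
  F4–K: 25 × 8 = 200
Optimal cost = 475.
Saving = 525 − 475 = 50.

50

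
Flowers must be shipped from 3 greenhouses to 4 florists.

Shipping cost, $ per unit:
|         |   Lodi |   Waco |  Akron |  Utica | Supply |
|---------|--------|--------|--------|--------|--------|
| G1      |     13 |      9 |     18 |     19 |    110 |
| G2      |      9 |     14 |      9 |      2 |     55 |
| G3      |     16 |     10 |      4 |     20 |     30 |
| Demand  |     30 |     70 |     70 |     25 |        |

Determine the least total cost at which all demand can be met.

A cheapest plan:
  G1 to Lodi: 30 × $13 = $390
  G1 to Waco: 70 × $9 = $630
  G1 to Akron: 10 × $18 = $180
  G2 to Akron: 30 × $9 = $270
  G2 to Utica: 25 × $2 = $50
  G3 to Akron: 30 × $4 = $120
Total = 390 + 630 + 180 + 270 + 50 + 120 = $1640.
(Supply check: G1 ships 110; G2 ships 55; G3 ships 30.)

1640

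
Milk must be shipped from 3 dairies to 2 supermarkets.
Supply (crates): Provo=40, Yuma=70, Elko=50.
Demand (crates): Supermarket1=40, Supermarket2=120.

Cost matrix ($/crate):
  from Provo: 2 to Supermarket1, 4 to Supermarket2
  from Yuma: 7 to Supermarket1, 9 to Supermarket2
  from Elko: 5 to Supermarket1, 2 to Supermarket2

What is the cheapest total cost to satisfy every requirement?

810

One minimum-cost allocation:
  Provo->Supermarket2: 40 crates
  Yuma->Supermarket1: 40 crates
  Yuma->Supermarket2: 30 crates
  Elko->Supermarket2: 50 crates
Total cost = $810.
(Supply check: Provo ships 40; Yuma ships 70; Elko ships 50.)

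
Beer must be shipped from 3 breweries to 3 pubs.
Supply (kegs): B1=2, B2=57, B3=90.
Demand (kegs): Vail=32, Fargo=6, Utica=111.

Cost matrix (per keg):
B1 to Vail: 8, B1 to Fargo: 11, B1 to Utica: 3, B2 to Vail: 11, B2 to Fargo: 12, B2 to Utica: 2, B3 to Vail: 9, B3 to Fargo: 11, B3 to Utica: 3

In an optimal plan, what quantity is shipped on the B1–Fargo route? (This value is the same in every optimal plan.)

0

Optimal shipments:
  B1->Vail: 2 kegs
  B2->Utica: 57 kegs
  B3->Vail: 30 kegs
  B3->Fargo: 6 kegs
  B3->Utica: 54 kegs
Total cost = 628.
The route B1→Fargo is not used.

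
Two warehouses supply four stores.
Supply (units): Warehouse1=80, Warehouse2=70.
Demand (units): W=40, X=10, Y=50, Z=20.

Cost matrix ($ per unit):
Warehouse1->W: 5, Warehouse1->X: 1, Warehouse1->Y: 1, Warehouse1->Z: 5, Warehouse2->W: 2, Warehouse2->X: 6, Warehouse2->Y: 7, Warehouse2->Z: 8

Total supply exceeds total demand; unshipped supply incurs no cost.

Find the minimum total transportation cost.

240

A cheapest plan:
  Warehouse1->X: 10 × $1 = $10
  Warehouse1->Y: 50 × $1 = $50
  Warehouse1->Z: 20 × $5 = $100
  Warehouse2->W: 40 × $2 = $80
Total = 10 + 50 + 100 + 80 = $240.
(Supply check: Warehouse1 ships 80; Warehouse2 ships 40.)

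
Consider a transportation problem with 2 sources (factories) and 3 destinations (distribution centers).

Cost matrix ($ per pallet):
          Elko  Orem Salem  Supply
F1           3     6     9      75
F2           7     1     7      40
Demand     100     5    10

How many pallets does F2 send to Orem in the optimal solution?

5

The minimum-cost plan:
  F1→Elko: 75 × $3 = $225
  F2→Elko: 25 × $7 = $175
  F2→Orem: 5 × $1 = $5
  F2→Salem: 10 × $7 = $70
Total cost = $475.
So F2→Orem carries 5 pallets.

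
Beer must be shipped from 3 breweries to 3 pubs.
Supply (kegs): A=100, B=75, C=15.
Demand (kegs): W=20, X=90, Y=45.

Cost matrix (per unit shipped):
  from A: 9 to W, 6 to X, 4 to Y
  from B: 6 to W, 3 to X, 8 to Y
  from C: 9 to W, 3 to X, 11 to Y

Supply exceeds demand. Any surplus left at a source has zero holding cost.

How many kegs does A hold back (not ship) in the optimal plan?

An optimal plan:
  A to X: 20 × 6 = 120
  A to Y: 45 × 4 = 180
  B to W: 20 × 6 = 120
  B to X: 55 × 3 = 165
  C to X: 15 × 3 = 45
Total cost = 630.
A ships 65 of its 100, leaving 35.

35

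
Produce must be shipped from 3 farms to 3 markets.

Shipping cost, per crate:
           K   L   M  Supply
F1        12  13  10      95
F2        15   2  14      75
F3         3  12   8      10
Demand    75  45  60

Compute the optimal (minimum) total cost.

A cheapest plan:
  F1->K: 35 crates
  F1->M: 60 crates
  F2->K: 30 crates
  F2->L: 45 crates
  F3->K: 10 crates
Total cost = 1590.

1590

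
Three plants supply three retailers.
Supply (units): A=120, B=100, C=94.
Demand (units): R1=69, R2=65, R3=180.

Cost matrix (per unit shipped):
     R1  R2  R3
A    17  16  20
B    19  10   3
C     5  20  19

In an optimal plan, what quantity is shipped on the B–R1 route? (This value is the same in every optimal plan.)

The minimum-cost plan:
  A->R2: 65 × 16 = 1040
  A->R3: 55 × 20 = 1100
  B->R3: 100 × 3 = 300
  C->R1: 69 × 5 = 345
  C->R3: 25 × 19 = 475
Total cost = 3260.
The route B→R1 is not used.

0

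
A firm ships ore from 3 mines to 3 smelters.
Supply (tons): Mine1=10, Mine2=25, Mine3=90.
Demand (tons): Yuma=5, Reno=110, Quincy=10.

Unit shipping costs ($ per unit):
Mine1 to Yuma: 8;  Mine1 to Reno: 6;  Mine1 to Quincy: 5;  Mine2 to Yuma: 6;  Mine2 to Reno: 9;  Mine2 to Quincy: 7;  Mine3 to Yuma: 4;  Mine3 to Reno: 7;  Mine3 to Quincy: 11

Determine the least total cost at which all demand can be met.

880

One minimum-cost allocation:
  Mine1->Reno: 10 × $6 = $60
  Mine2->Yuma: 5 × $6 = $30
  Mine2->Reno: 10 × $9 = $90
  Mine2->Quincy: 10 × $7 = $70
  Mine3->Reno: 90 × $7 = $630
Total = 60 + 30 + 90 + 70 + 630 = $880.
(Supply check: Mine1 ships 10; Mine2 ships 25; Mine3 ships 90.)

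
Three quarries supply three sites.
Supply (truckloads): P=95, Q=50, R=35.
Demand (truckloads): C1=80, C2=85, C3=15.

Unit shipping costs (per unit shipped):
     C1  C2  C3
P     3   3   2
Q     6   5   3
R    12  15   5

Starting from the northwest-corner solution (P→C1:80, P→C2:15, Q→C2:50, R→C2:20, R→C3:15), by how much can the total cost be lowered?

60

Current plan cost = 80·3 + 15·3 + 50·5 + 20·15 + 15·5 = 910.
Optimal plan:
  P→C1: 60 × 3 = 180
  P→C2: 35 × 3 = 105
  Q→C2: 50 × 5 = 250
  R→C1: 20 × 12 = 240
  R→C3: 15 × 5 = 75
Optimal cost = 850.
Saving = 910 − 850 = 60.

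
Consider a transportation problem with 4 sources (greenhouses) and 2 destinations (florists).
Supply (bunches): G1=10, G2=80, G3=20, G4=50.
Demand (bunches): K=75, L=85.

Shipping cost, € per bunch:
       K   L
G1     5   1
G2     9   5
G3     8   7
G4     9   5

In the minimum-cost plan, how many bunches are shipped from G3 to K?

The minimum-cost plan:
  G1→L: 10 bunches
  G2→K: 5 bunches
  G2→L: 75 bunches
  G3→K: 20 bunches
  G4→K: 50 bunches
Total cost = €1040.
So G3→K carries 20 bunches.

20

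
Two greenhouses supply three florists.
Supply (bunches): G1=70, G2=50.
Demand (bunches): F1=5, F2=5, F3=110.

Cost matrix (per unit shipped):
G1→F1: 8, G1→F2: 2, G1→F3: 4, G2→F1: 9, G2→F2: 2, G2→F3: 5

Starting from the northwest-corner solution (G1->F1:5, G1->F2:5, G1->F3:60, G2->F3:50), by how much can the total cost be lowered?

5

Current plan cost = 5·8 + 5·2 + 60·4 + 50·5 = 540.
Optimal plan:
  G1–F1: 5 bunches
  G1–F3: 65 bunches
  G2–F2: 5 bunches
  G2–F3: 45 bunches
Optimal cost = 535.
Saving = 540 − 535 = 5.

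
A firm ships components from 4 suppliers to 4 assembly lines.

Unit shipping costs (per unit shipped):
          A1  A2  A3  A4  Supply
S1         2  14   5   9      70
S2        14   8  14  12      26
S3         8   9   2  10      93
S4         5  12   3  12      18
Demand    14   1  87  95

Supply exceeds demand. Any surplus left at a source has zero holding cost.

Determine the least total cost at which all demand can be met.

An optimal shipping plan:
  S1→A1: 14 × 2 = 28
  S1→A4: 56 × 9 = 504
  S2→A2: 1 × 8 = 8
  S2→A4: 15 × 12 = 180
  S3→A3: 69 × 2 = 138
  S3→A4: 24 × 10 = 240
  S4→A3: 18 × 3 = 54
Total = 28 + 504 + 8 + 180 + 138 + 240 + 54 = 1152.

1152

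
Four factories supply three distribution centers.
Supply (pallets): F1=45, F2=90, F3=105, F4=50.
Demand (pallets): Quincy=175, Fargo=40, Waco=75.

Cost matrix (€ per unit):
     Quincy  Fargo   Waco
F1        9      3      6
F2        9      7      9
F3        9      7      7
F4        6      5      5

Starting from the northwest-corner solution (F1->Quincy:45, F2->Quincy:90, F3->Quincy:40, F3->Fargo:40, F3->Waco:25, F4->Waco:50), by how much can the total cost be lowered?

215

Current plan cost = 45·9 + 90·9 + 40·9 + 40·7 + 25·7 + 50·5 = €2280.
Optimal plan:
  F1->Fargo: 40 × €3 = €120
  F1->Waco: 5 × €6 = €30
  F2->Quincy: 90 × €9 = €810
  F3->Quincy: 35 × €9 = €315
  F3->Waco: 70 × €7 = €490
  F4->Quincy: 50 × €6 = €300
Optimal cost = €2065.
Saving = 2280 − 2065 = €215.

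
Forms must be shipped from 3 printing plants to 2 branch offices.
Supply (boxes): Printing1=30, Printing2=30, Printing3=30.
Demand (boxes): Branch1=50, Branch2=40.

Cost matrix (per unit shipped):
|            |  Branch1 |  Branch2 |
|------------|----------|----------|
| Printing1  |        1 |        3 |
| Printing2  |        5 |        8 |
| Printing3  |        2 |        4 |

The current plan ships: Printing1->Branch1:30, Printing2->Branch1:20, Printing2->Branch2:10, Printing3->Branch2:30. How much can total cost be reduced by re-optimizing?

10

Current plan cost = 30·1 + 20·5 + 10·8 + 30·4 = 330.
Optimal plan:
  Printing1→Branch1: 20 boxes
  Printing1→Branch2: 10 boxes
  Printing2→Branch1: 30 boxes
  Printing3→Branch2: 30 boxes
Optimal cost = 320.
Saving = 330 − 320 = 10.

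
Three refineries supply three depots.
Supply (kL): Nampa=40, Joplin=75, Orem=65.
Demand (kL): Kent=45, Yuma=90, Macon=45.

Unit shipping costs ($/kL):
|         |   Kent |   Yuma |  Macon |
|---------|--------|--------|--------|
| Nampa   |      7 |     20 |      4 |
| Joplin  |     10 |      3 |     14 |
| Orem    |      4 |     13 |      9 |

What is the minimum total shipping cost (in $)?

805

A cheapest plan:
  Nampa→Macon: 40 × $4 = $160
  Joplin→Yuma: 75 × $3 = $225
  Orem→Kent: 45 × $4 = $180
  Orem→Yuma: 15 × $13 = $195
  Orem→Macon: 5 × $9 = $45
Total = 160 + 225 + 180 + 195 + 45 = $805.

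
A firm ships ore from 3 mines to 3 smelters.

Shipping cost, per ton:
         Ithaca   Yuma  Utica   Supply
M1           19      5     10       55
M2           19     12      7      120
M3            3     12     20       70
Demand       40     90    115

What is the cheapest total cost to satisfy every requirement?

1620

One minimum-cost allocation:
  M1 to Yuma: 55 × 5 = 275
  M2 to Yuma: 5 × 12 = 60
  M2 to Utica: 115 × 7 = 805
  M3 to Ithaca: 40 × 3 = 120
  M3 to Yuma: 30 × 12 = 360
Total = 275 + 60 + 805 + 120 + 360 = 1620.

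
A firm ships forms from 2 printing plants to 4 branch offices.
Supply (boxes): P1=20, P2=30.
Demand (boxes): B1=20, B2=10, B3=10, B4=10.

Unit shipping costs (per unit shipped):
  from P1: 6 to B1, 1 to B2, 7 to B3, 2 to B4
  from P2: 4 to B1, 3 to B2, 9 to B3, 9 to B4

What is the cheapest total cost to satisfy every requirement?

Optimal allocation:
  P1->B2: 10 × 1 = 10
  P1->B4: 10 × 2 = 20
  P2->B1: 20 × 4 = 80
  P2->B3: 10 × 9 = 90
Total = 10 + 20 + 80 + 90 = 200.

200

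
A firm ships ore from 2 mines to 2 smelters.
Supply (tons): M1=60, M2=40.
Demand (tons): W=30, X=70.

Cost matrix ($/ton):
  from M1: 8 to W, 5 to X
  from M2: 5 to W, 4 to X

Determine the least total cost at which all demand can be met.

A cheapest plan:
  M1–X: 60 × $5 = $300
  M2–W: 30 × $5 = $150
  M2–X: 10 × $4 = $40
Total = 300 + 150 + 40 = $490.
(Supply check: M1 ships 60; M2 ships 40.)

490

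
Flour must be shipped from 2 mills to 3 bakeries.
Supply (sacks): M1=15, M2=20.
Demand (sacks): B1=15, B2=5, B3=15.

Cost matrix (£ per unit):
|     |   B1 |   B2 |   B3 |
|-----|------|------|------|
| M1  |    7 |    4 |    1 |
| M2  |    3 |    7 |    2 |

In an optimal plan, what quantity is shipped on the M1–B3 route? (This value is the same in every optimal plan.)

10

Solving gives:
  M1 to B2: 5 × £4 = £20
  M1 to B3: 10 × £1 = £10
  M2 to B1: 15 × £3 = £45
  M2 to B3: 5 × £2 = £10
Total cost = £85.
So M1→B3 carries 10 sacks.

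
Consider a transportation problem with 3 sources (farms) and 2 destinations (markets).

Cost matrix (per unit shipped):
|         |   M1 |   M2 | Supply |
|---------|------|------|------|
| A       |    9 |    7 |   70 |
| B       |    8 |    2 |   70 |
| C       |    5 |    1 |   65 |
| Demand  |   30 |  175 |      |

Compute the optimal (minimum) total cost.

Optimal allocation:
  A–M1: 30 crates
  A–M2: 40 crates
  B–M2: 70 crates
  C–M2: 65 crates
Total cost = 755.

755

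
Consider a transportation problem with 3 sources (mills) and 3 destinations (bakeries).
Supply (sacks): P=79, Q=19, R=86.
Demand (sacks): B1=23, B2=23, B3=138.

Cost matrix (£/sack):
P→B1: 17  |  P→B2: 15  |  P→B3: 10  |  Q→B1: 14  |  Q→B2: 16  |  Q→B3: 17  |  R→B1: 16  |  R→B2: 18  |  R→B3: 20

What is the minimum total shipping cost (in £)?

2695

A cheapest plan:
  P→B3: 79 sacks
  Q→B3: 19 sacks
  R→B1: 23 sacks
  R→B2: 23 sacks
  R→B3: 40 sacks
Total cost = £2695.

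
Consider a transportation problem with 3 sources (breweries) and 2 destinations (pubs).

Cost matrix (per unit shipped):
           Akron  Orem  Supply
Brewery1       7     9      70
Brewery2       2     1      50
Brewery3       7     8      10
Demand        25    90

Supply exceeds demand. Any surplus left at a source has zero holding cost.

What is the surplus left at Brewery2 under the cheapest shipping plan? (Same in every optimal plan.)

An optimal plan:
  Brewery1–Akron: 25 × 7 = 175
  Brewery1–Orem: 30 × 9 = 270
  Brewery2–Orem: 50 × 1 = 50
  Brewery3–Orem: 10 × 8 = 80
Total cost = 575.
Brewery2 ships 50 of its 50, leaving 0.

0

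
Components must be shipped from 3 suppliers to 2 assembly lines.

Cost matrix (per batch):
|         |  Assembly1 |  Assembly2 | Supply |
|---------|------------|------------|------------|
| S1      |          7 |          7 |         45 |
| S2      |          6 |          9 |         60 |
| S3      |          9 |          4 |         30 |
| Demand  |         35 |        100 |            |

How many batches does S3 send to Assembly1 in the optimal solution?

0

Optimal shipments:
  S1 to Assembly2: 45 × 7 = 315
  S2 to Assembly1: 35 × 6 = 210
  S2 to Assembly2: 25 × 9 = 225
  S3 to Assembly2: 30 × 4 = 120
Total cost = 870.
The route S3→Assembly1 is not used.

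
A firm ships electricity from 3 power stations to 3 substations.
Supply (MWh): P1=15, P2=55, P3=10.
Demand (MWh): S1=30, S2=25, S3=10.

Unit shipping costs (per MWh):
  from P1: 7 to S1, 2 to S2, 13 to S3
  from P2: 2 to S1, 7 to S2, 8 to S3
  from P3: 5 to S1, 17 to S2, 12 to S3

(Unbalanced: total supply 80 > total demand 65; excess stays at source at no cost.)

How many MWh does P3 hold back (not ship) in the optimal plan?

An optimal plan:
  P1→S2: 15 × 2 = 30
  P2→S1: 30 × 2 = 60
  P2→S2: 10 × 7 = 70
  P2→S3: 10 × 8 = 80
Total cost = 240.
P3 ships 0 of its 10, leaving 10.

10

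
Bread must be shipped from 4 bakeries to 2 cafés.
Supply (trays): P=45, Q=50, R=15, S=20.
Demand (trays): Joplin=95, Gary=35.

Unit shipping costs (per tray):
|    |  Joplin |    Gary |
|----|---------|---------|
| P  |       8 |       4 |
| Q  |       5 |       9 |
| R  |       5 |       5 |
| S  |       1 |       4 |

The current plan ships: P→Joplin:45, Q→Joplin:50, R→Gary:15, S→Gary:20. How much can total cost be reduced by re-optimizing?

200

Current plan cost = 45·8 + 50·5 + 15·5 + 20·4 = 765.
Optimal plan:
  P to Joplin: 10 × 8 = 80
  P to Gary: 35 × 4 = 140
  Q to Joplin: 50 × 5 = 250
  R to Joplin: 15 × 5 = 75
  S to Joplin: 20 × 1 = 20
Optimal cost = 565.
Saving = 765 − 565 = 200.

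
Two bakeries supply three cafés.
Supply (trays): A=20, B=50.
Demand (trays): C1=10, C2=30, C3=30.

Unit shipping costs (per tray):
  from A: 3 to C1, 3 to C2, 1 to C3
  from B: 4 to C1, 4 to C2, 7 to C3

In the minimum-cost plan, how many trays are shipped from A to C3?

Optimal shipments:
  A→C3: 20 × 1 = 20
  B→C1: 10 × 4 = 40
  B→C2: 30 × 4 = 120
  B→C3: 10 × 7 = 70
Total cost = 250.
So A→C3 carries 20 trays.

20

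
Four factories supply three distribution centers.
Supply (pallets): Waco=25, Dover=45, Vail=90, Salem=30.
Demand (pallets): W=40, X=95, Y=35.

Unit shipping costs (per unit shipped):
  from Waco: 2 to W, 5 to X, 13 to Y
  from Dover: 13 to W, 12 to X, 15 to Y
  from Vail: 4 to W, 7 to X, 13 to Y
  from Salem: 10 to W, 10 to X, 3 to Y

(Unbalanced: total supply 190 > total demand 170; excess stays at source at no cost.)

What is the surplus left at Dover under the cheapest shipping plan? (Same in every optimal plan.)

Minimum-cost shipments:
  Waco→X: 25 pallets
  Dover→X: 20 pallets
  Dover→Y: 5 pallets
  Vail→W: 40 pallets
  Vail→X: 50 pallets
  Salem→Y: 30 pallets
Total cost = 1040.
Dover ships 25 of its 45, leaving 20.

20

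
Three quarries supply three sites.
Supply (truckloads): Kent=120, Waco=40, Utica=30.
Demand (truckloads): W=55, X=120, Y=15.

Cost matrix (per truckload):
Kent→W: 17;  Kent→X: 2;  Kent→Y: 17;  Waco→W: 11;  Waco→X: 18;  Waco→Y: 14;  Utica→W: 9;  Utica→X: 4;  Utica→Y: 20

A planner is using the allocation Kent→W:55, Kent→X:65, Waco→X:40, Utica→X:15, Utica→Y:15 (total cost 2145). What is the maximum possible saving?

1150

Current plan cost = 55·17 + 65·2 + 40·18 + 15·4 + 15·20 = 2145.
Optimal plan:
  Kent to X: 120 × 2 = 240
  Waco to W: 25 × 11 = 275
  Waco to Y: 15 × 14 = 210
  Utica to W: 30 × 9 = 270
Optimal cost = 995.
Saving = 2145 − 995 = 1150.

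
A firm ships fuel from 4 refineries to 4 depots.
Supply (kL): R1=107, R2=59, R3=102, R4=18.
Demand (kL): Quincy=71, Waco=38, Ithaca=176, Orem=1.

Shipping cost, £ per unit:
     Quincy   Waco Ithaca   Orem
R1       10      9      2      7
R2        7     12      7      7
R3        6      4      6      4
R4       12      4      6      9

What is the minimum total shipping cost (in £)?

An optimal shipping plan:
  R1 to Ithaca: 107 × £2 = £214
  R2 to Quincy: 59 × £7 = £413
  R3 to Quincy: 12 × £6 = £72
  R3 to Waco: 20 × £4 = £80
  R3 to Ithaca: 69 × £6 = £414
  R3 to Orem: 1 × £4 = £4
  R4 to Waco: 18 × £4 = £72
Total = 214 + 413 + 72 + 80 + 414 + 4 + 72 = £1269.
(Supply check: R1 ships 107; R2 ships 59; R3 ships 102; R4 ships 18.)

1269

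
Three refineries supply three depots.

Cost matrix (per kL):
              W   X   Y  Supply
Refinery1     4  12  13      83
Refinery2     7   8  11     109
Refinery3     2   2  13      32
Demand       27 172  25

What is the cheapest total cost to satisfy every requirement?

1741

Optimal allocation:
  Refinery1–W: 27 × 4 = 108
  Refinery1–X: 31 × 12 = 372
  Refinery1–Y: 25 × 13 = 325
  Refinery2–X: 109 × 8 = 872
  Refinery3–X: 32 × 2 = 64
Total = 108 + 372 + 325 + 872 + 64 = 1741.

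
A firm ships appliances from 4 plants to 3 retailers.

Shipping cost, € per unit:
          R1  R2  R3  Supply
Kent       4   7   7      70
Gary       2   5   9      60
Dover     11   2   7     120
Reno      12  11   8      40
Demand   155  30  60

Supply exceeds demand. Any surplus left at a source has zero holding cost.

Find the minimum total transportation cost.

Optimal allocation:
  Kent–R1: 70 × €4 = €280
  Gary–R1: 60 × €2 = €120
  Dover–R1: 25 × €11 = €275
  Dover–R2: 30 × €2 = €60
  Dover–R3: 60 × €7 = €420
Total = 280 + 120 + 275 + 60 + 420 = €1155.

1155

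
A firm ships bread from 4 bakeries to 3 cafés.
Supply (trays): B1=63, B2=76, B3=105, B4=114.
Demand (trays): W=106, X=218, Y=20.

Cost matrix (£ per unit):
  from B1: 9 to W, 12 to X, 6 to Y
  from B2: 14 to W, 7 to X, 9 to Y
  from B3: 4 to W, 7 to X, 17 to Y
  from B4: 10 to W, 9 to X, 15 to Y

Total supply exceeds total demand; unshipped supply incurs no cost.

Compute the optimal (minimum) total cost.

Optimal allocation:
  B1->W: 1 × £9 = £9
  B1->X: 28 × £12 = £336
  B1->Y: 20 × £6 = £120
  B2->X: 76 × £7 = £532
  B3->W: 105 × £4 = £420
  B4->X: 114 × £9 = £1026
Total = 9 + 336 + 120 + 532 + 420 + 1026 = £2443.

2443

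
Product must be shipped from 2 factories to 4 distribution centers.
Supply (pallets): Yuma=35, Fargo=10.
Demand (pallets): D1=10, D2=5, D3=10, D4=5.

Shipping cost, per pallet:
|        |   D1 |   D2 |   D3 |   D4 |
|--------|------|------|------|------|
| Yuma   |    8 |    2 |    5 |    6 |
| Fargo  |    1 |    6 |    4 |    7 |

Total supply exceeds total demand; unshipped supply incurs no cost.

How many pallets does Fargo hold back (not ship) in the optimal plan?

Minimum-cost shipments:
  Yuma->D2: 5 pallets
  Yuma->D3: 10 pallets
  Yuma->D4: 5 pallets
  Fargo->D1: 10 pallets
Total cost = 100.
Fargo ships 10 of its 10, leaving 0.

0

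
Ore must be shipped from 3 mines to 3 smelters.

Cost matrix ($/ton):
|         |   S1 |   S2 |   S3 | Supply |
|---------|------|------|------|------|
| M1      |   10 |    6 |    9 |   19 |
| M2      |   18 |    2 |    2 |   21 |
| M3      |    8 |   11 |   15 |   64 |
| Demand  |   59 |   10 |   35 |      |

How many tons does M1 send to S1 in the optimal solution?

Optimal shipments:
  M1 to S2: 5 tons
  M1 to S3: 14 tons
  M2 to S3: 21 tons
  M3 to S1: 59 tons
  M3 to S2: 5 tons
Total cost = $725.
The route M1→S1 is not used.

0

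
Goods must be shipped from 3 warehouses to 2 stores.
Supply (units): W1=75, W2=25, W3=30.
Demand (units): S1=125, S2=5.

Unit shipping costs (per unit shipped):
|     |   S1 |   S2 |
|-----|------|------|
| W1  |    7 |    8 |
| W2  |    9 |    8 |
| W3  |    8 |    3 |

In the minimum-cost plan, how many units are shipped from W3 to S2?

5

Solving gives:
  W1–S1: 75 × 7 = 525
  W2–S1: 25 × 9 = 225
  W3–S1: 25 × 8 = 200
  W3–S2: 5 × 3 = 15
Total cost = 965.
So W3→S2 carries 5 units.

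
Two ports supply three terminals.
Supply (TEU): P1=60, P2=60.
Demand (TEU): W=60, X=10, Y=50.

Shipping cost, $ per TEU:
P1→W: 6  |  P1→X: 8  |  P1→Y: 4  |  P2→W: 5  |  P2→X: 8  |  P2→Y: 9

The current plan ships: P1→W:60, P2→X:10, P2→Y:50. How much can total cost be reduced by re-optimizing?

Current plan cost = 60·6 + 10·8 + 50·9 = $890.
Optimal plan:
  P1->X: 10 TEU
  P1->Y: 50 TEU
  P2->W: 60 TEU
Optimal cost = $580.
Saving = 890 − 580 = $310.

310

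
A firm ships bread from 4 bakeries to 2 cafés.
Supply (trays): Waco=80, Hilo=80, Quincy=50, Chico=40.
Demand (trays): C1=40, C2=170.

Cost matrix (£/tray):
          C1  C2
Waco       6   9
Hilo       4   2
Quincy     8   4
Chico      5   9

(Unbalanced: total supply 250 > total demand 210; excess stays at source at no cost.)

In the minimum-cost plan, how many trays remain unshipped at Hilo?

0

Minimum-cost shipments:
  Waco->C2: 40 trays
  Hilo->C2: 80 trays
  Quincy->C2: 50 trays
  Chico->C1: 40 trays
Total cost = £920.
Hilo ships 80 of its 80, leaving 0.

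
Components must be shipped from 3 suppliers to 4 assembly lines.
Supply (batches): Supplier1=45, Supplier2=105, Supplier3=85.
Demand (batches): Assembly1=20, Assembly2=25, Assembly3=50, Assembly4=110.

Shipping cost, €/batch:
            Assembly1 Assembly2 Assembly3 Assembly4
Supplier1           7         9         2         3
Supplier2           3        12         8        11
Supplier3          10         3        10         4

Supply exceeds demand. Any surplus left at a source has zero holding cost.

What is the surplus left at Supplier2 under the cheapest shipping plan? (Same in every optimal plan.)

Minimum-cost shipments:
  Supplier1–Assembly4: 45 × €3 = €135
  Supplier2–Assembly1: 20 × €3 = €60
  Supplier2–Assembly3: 50 × €8 = €400
  Supplier2–Assembly4: 5 × €11 = €55
  Supplier3–Assembly2: 25 × €3 = €75
  Supplier3–Assembly4: 60 × €4 = €240
Total cost = €965.
Supplier2 ships 75 of its 105, leaving 30.

30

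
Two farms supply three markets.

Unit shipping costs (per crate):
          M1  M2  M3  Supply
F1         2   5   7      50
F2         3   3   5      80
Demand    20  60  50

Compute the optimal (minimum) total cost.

Optimal allocation:
  F1->M1: 20 crates
  F1->M2: 30 crates
  F2->M2: 30 crates
  F2->M3: 50 crates
Total cost = 530.

530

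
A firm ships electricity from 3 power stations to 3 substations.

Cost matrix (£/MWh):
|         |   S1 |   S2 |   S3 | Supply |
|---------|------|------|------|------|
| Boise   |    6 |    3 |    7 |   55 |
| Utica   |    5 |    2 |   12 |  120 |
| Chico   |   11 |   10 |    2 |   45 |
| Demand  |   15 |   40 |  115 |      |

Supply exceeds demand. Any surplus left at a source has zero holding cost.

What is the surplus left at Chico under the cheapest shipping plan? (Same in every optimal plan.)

Minimum-cost shipments:
  Boise to S3: 55 × £7 = £385
  Utica to S1: 15 × £5 = £75
  Utica to S2: 40 × £2 = £80
  Utica to S3: 15 × £12 = £180
  Chico to S3: 45 × £2 = £90
Total cost = £810.
Chico ships 45 of its 45, leaving 0.

0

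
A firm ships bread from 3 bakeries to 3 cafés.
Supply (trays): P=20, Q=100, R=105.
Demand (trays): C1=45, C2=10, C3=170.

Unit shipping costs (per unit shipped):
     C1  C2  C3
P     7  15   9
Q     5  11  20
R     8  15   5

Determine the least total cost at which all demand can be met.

One minimum-cost allocation:
  P–C3: 20 trays
  Q–C1: 45 trays
  Q–C2: 10 trays
  Q–C3: 45 trays
  R–C3: 105 trays
Total cost = 1940.

1940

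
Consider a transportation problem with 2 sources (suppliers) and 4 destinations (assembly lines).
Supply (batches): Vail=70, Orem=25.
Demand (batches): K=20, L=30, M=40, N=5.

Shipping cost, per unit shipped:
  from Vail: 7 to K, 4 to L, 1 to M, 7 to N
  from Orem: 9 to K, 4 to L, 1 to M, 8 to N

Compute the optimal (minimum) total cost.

335

One minimum-cost allocation:
  Vail–K: 20 × 7 = 140
  Vail–L: 5 × 4 = 20
  Vail–M: 40 × 1 = 40
  Vail–N: 5 × 7 = 35
  Orem–L: 25 × 4 = 100
Total = 140 + 20 + 40 + 35 + 100 = 335.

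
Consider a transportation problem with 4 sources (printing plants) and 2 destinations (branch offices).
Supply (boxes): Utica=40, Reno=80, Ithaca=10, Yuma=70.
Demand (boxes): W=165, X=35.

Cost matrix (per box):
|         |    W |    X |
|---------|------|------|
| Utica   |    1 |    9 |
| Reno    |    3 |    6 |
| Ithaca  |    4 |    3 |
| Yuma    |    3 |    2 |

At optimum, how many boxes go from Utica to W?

The minimum-cost plan:
  Utica–W: 40 × 1 = 40
  Reno–W: 80 × 3 = 240
  Ithaca–W: 10 × 4 = 40
  Yuma–W: 35 × 3 = 105
  Yuma–X: 35 × 2 = 70
Total cost = 495.
So Utica→W carries 40 boxes.

40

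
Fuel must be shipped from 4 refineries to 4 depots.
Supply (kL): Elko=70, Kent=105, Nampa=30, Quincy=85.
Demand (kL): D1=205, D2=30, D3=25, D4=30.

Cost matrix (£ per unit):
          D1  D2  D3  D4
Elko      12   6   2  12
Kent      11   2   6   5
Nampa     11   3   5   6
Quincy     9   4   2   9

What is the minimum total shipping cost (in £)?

2390

One minimum-cost allocation:
  Elko to D1: 45 × £12 = £540
  Elko to D3: 25 × £2 = £50
  Kent to D1: 45 × £11 = £495
  Kent to D2: 30 × £2 = £60
  Kent to D4: 30 × £5 = £150
  Nampa to D1: 30 × £11 = £330
  Quincy to D1: 85 × £9 = £765
Total = 540 + 50 + 495 + 60 + 150 + 330 + 765 = £2390.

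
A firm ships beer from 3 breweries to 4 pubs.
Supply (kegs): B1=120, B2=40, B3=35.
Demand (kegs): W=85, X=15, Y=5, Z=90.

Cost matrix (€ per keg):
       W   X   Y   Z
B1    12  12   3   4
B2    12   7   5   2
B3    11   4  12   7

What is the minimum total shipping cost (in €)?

1355

Optimal allocation:
  B1→W: 65 kegs
  B1→Y: 5 kegs
  B1→Z: 50 kegs
  B2→Z: 40 kegs
  B3→W: 20 kegs
  B3→X: 15 kegs
Total cost = €1355.
(Supply check: B1 ships 120; B2 ships 40; B3 ships 35.)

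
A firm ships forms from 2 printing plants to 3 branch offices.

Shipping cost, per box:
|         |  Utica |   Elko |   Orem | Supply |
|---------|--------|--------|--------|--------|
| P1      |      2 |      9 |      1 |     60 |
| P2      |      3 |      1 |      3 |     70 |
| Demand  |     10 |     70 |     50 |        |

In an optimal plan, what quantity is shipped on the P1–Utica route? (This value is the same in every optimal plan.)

10

Solving gives:
  P1 to Utica: 10 × 2 = 20
  P1 to Orem: 50 × 1 = 50
  P2 to Elko: 70 × 1 = 70
Total cost = 140.
So P1→Utica carries 10 boxes.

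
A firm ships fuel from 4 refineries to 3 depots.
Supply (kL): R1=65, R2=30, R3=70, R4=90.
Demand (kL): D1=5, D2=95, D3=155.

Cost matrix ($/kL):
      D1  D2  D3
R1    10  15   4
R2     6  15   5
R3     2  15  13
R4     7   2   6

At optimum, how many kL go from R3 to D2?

5

Solving gives:
  R1–D3: 65 kL
  R2–D3: 30 kL
  R3–D1: 5 kL
  R3–D2: 5 kL
  R3–D3: 60 kL
  R4–D2: 90 kL
Total cost = $1455.
So R3→D2 carries 5 kL.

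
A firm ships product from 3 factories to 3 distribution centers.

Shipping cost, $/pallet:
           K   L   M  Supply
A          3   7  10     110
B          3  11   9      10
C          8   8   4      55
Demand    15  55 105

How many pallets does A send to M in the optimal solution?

Solving gives:
  A->K: 15 pallets
  A->L: 55 pallets
  A->M: 40 pallets
  B->M: 10 pallets
  C->M: 55 pallets
Total cost = $1140.
So A→M carries 40 pallets.

40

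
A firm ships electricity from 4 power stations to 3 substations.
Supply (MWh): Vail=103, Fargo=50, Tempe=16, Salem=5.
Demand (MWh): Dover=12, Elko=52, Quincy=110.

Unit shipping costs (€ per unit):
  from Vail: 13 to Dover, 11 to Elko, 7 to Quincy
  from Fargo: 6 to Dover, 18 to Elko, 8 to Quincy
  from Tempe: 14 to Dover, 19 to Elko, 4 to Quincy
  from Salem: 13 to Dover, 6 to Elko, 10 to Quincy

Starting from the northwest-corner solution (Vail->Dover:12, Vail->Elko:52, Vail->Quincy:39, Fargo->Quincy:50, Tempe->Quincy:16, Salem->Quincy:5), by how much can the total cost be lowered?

Current plan cost = 12·13 + 52·11 + 39·7 + 50·8 + 16·4 + 5·10 = €1515.
Optimal plan:
  Vail to Elko: 47 MWh
  Vail to Quincy: 56 MWh
  Fargo to Dover: 12 MWh
  Fargo to Quincy: 38 MWh
  Tempe to Quincy: 16 MWh
  Salem to Elko: 5 MWh
Optimal cost = €1379.
Saving = 1515 − 1379 = €136.

136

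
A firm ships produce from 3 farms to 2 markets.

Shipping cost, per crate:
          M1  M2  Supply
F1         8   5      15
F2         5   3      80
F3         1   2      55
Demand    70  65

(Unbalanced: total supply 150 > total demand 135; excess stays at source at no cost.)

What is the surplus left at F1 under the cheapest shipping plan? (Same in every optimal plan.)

15

An optimal plan:
  F2–M1: 15 crates
  F2–M2: 65 crates
  F3–M1: 55 crates
Total cost = 325.
F1 ships 0 of its 15, leaving 15.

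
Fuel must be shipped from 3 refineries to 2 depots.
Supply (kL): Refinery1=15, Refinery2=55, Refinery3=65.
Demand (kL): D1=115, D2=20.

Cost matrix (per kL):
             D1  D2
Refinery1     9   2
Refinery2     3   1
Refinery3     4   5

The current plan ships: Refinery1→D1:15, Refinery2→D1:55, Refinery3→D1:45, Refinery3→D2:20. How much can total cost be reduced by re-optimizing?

135

Current plan cost = 15·9 + 55·3 + 45·4 + 20·5 = 580.
Optimal plan:
  Refinery1 to D2: 15 × 2 = 30
  Refinery2 to D1: 50 × 3 = 150
  Refinery2 to D2: 5 × 1 = 5
  Refinery3 to D1: 65 × 4 = 260
Optimal cost = 445.
Saving = 580 − 445 = 135.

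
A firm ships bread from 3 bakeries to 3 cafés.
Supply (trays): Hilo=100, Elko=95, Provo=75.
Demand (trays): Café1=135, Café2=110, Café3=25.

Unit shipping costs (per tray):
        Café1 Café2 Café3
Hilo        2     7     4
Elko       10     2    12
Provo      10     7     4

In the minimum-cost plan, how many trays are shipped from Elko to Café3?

0

The minimum-cost plan:
  Hilo to Café1: 100 trays
  Elko to Café2: 95 trays
  Provo to Café1: 35 trays
  Provo to Café2: 15 trays
  Provo to Café3: 25 trays
Total cost = 945.
The route Elko→Café3 is not used.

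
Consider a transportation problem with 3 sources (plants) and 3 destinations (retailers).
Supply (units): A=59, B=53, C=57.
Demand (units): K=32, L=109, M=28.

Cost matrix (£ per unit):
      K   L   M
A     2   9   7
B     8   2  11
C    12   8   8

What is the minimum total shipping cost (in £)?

A cheapest plan:
  A->K: 32 × £2 = £64
  A->M: 27 × £7 = £189
  B->L: 53 × £2 = £106
  C->L: 56 × £8 = £448
  C->M: 1 × £8 = £8
Total = 64 + 189 + 106 + 448 + 8 = £815.

815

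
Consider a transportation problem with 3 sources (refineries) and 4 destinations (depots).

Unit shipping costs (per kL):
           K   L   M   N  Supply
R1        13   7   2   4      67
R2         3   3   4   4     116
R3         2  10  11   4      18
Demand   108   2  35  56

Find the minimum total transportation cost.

606

A cheapest plan:
  R1 to M: 35 × 2 = 70
  R1 to N: 32 × 4 = 128
  R2 to K: 90 × 3 = 270
  R2 to L: 2 × 3 = 6
  R2 to N: 24 × 4 = 96
  R3 to K: 18 × 2 = 36
Total = 70 + 128 + 270 + 6 + 96 + 36 = 606.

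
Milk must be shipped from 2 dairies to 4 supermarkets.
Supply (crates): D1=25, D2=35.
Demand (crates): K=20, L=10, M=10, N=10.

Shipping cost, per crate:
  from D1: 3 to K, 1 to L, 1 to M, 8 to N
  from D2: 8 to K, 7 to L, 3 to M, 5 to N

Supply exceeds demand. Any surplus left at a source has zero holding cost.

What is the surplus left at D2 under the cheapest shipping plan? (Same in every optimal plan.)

10

Minimum-cost shipments:
  D1->K: 15 × 3 = 45
  D1->L: 10 × 1 = 10
  D2->K: 5 × 8 = 40
  D2->M: 10 × 3 = 30
  D2->N: 10 × 5 = 50
Total cost = 175.
D2 ships 25 of its 35, leaving 10.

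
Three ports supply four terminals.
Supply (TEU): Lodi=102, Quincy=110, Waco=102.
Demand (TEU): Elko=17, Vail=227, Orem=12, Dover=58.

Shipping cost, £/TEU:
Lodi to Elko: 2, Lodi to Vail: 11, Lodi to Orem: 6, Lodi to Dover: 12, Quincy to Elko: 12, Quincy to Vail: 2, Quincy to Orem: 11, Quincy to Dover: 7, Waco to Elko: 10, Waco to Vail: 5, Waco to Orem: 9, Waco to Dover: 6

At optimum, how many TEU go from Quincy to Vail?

110

Optimal shipments:
  Lodi–Elko: 17 TEU
  Lodi–Vail: 73 TEU
  Lodi–Orem: 12 TEU
  Quincy–Vail: 110 TEU
  Waco–Vail: 44 TEU
  Waco–Dover: 58 TEU
Total cost = £1697.
So Quincy→Vail carries 110 TEU.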